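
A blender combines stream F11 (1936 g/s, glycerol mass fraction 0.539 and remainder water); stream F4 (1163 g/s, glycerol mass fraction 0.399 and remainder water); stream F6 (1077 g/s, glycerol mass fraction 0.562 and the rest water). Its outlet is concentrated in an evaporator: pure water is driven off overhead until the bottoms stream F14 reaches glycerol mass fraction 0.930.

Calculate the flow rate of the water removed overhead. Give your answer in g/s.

glycerol entering = 1936×0.539 + 1163×0.399 + 1077×0.562 = 2112.8 g/s.
All glycerol reports to F14, so F14 = 2112.8/0.930 = 2271.8 g/s.
Total feed = 4176 g/s; overhead = 4176 − 2271.8 = 1904.2 g/s.

1904 g/s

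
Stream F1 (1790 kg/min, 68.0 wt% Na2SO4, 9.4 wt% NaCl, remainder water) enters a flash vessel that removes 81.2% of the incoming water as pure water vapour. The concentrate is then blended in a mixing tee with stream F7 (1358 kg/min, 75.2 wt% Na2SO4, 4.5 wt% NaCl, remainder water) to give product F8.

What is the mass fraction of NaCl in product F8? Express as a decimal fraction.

Vapour removed = 0.812×0.226×1790 = 328.49 kg/min; concentrate = 1461.5 kg/min.
NaCl reaching the mixer = 168.26 (from concentrate) + 1358×0.045 = 229.37 kg/min.
Product flow = 1461.5 + 1358 = 2819.5 kg/min; NaCl fraction = 0.081.

0.081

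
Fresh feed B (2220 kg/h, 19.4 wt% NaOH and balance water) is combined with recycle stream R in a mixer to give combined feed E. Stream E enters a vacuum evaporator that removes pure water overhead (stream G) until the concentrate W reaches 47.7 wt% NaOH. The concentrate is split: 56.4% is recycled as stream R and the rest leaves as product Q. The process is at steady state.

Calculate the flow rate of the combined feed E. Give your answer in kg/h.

3388 kg/h

Overall NaOH balance (none leaves overhead): NaOH in fresh feed = NaOH in product, i.e. 2220×0.194 = (1−0.564)·W·0.477.
W = 430.68/(0.477×0.436) = 2070.9 kg/h.
Recycle R = 0.564×2070.9 = 1168 kg/h.
Combined feed E = 2220 + 1168 = 3388 kg/h.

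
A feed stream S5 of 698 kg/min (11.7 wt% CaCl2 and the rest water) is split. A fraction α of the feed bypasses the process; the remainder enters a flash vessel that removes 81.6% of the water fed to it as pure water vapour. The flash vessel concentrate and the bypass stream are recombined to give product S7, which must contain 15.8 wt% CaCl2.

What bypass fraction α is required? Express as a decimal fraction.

0.640

All 698×0.117 = 81.666 kg/min of CaCl2 reaches S7, so S7 = 81.666/0.158 = 516.87 kg/min and vapour = 181.13 kg/min.
The evaporator receives (1−α)·698 of feed at 0.883 water and removes 0.816 of that water:
0.816×0.883×(1−α)×698 = 181.13
(1−α) = 181.13/502.93 = 0.3601;  α = 0.6399.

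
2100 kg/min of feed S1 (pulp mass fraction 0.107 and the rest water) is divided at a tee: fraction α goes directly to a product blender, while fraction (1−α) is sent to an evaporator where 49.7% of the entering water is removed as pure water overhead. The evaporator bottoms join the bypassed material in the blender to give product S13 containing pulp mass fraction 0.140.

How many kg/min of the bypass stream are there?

All 2100×0.107 = 224.7 kg/min of pulp reaches S13, so S13 = 224.7/0.140 = 1605 kg/min and vapour = 495 kg/min.
The evaporator receives (1−α)·2100 of feed at 0.893 water and removes 0.497 of that water:
0.497×0.893×(1−α)×2100 = 495
(1−α) = 495/932.02 = 0.5311;  α = 0.4689.
Bypass flow = 0.4689×2100 = 984.69 kg/min.

984.7 kg/min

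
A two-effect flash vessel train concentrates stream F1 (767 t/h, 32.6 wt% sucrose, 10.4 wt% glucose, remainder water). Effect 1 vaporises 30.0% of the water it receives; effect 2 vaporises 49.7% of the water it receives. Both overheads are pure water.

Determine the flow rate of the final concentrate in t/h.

water in feed = 767×0.570 = 437.19 t/h.
After stage 1: water left = (1−0.300)×437.19 = 306.03; stream total = 635.84 t/h.
After stage 2: water left = (1−0.497)×306.03 = 153.93; final concentrate = 483.74 t/h.

483.7 t/h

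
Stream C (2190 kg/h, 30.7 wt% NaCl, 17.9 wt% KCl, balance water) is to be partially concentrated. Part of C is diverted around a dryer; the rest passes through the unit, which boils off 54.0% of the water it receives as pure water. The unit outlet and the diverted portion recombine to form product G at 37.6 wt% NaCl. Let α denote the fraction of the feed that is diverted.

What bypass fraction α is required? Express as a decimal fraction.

0.339

All 2190×0.307 = 672.33 kg/h of NaCl reaches G, so G = 672.33/0.376 = 1788.1 kg/h and vapour = 401.89 kg/h.
The evaporator receives (1−α)·2190 of feed at 0.514 water and removes 0.540 of that water:
0.540×0.514×(1−α)×2190 = 401.89
(1−α) = 401.89/607.86 = 0.6612;  α = 0.3388.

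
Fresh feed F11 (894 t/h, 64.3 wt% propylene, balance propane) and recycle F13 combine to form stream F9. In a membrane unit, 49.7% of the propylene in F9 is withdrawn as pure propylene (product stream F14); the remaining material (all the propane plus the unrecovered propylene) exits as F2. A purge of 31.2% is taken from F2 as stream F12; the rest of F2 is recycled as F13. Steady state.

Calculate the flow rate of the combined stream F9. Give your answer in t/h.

1902 t/h

propane enters only via F11 and leaves only via the purge: 894×0.357 = 0.312×(propane in F2), and the membrane unit passes all propane, so propane in F9 = propane in F2 = 1022.9 t/h.
propylene in F9: m_A = 894×0.643 + (1−0.312)·(1−0.497)·m_A, so m_A = 574.84/0.6539 = 879.05 t/h.
F9 = 879.05 + 1022.9 = 1902 t/h.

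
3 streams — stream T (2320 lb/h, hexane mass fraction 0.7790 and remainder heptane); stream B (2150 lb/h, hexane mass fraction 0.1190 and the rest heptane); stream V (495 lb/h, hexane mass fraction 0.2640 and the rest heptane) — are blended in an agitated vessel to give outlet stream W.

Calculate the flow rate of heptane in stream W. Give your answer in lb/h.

heptane out = heptane in = 2320×0.221 + 2150×0.881 + 495×0.736 = 2771.2 lb/h.

2771 lb/h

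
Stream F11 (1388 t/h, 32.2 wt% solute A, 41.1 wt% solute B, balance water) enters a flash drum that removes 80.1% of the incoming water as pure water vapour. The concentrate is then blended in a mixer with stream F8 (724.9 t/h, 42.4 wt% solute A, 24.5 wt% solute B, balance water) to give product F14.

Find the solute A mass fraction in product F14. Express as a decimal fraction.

Vapour removed = 0.801×0.267×1388 = 296.85 t/h; concentrate = 1091.2 t/h.
solute A reaching the mixer = 446.94 (from concentrate) + 724.9×0.424 = 754.29 t/h.
Product flow = 1091.2 + 724.9 = 1816.1 t/h; solute A fraction = 0.4153.

0.4153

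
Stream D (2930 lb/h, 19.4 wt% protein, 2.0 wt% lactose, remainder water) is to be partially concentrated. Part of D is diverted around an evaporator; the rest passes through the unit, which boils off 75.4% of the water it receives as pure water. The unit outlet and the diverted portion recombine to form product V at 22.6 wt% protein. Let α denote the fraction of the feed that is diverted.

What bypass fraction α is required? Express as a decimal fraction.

0.761

All 2930×0.194 = 568.42 lb/h of protein reaches V, so V = 568.42/0.226 = 2515.1 lb/h and vapour = 414.87 lb/h.
The evaporator receives (1−α)·2930 of feed at 0.786 water and removes 0.754 of that water:
0.754×0.786×(1−α)×2930 = 414.87
(1−α) = 414.87/1736.4 = 0.2389;  α = 0.7611.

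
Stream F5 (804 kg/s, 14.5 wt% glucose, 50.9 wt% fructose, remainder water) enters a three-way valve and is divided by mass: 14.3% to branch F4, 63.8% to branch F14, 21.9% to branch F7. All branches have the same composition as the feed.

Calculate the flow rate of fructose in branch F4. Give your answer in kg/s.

Branch F4 total = 0.143×804 = 114.97 kg/s.
fructose in F4 = 0.509×114.97 = 58.521 kg/s.

58.52 kg/s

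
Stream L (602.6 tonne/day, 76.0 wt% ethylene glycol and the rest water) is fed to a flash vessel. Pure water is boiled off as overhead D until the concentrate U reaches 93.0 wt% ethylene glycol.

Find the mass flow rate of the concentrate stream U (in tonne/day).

ethylene glycol is conserved: 602.6×0.760 = 457.98 tonne/day all reports to the concentrate.
Concentrate = 457.98/(target fraction) = 492.45 tonne/day.

492.4 tonne/day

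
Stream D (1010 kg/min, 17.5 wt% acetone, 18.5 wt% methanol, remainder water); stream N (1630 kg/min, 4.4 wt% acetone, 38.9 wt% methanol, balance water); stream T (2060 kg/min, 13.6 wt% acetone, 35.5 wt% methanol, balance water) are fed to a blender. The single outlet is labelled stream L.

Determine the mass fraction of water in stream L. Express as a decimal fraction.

0.557

Total flow out = 1010 + 1630 + 2060 = 4700 kg/min.
water in = 1010×0.640 + 1630×0.567 + 2060×0.509 = 2619.1 kg/min.
water mass fraction in L = 2619.1/4700 = 0.557.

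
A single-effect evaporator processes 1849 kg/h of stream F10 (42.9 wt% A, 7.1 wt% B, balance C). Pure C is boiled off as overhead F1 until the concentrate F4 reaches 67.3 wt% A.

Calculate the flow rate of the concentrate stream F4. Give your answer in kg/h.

A is conserved: 1849×0.429 = 793.22 kg/h all reports to the concentrate.
Concentrate = 793.22/(target fraction) = 1178.6 kg/h.

1179 kg/h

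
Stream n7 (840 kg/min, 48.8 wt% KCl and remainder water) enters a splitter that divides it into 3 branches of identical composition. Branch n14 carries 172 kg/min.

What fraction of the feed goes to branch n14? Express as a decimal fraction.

Fraction to n14 = 172/840 = 0.2048.

0.205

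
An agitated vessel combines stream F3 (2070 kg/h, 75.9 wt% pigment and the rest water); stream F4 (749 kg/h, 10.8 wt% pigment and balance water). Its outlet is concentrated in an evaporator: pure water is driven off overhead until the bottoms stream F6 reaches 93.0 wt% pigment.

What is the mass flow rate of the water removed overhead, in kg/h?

pigment entering = 2070×0.759 + 749×0.108 = 1652 kg/h.
All pigment reports to F6, so F6 = 1652/0.930 = 1776.4 kg/h.
Total feed = 2819 kg/h; overhead = 2819 − 1776.4 = 1042.6 kg/h.

1043 kg/h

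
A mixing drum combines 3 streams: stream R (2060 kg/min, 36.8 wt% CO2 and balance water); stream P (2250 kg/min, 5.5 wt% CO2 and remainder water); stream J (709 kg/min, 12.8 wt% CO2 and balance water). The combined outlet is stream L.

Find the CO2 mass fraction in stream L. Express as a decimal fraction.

Total flow out = 2060 + 2250 + 709 = 5019 kg/min.
CO2 in = 2060×0.368 + 2250×0.055 + 709×0.128 = 972.58 kg/min.
CO2 mass fraction in L = 972.58/5019 = 0.194.

0.194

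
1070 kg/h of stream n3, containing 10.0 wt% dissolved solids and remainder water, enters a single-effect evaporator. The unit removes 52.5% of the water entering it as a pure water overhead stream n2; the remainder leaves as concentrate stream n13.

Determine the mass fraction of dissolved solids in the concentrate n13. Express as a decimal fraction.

0.190

dissolved solids is not removed: 1070×0.100 = 107 kg/h of dissolved solids enters n13.
water entering = 1070×0.900 = 963 kg/h; overhead removed = 0.525×963 = 505.58 kg/h.
Concentrate = 1070 − 505.58 = 564.42 kg/h.
Mass fraction = 107/564.42 = 0.190.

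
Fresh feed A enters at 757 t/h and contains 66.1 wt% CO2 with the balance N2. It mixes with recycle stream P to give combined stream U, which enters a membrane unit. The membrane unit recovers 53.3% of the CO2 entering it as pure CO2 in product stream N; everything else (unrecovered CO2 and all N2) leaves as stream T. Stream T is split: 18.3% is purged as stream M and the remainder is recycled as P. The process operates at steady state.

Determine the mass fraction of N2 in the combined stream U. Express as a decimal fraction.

N2 enters only via A and leaves only via the purge: 757×0.339 = 0.183×(N2 in T), and the membrane unit passes all N2, so N2 in U = N2 in T = 1402.3 t/h.
CO2 in U: m_A = 757×0.661 + (1−0.183)·(1−0.533)·m_A, so m_A = 500.38/0.6185 = 809.07 t/h.
U = 809.07 + 1402.3 = 2211.4 t/h.
N2 fraction in U = 1402.3/2211.4 = 0.634.

0.634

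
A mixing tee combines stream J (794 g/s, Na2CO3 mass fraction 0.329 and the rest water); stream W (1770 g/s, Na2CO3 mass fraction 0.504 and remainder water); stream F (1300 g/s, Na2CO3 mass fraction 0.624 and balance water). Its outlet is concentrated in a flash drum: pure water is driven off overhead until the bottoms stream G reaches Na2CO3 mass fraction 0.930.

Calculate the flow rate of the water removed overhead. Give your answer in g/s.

Na2CO3 entering = 794×0.329 + 1770×0.504 + 1300×0.624 = 1964.5 g/s.
All Na2CO3 reports to G, so G = 1964.5/0.930 = 2112.4 g/s.
Total feed = 3864 g/s; overhead = 3864 − 2112.4 = 1751.6 g/s.

1752 g/s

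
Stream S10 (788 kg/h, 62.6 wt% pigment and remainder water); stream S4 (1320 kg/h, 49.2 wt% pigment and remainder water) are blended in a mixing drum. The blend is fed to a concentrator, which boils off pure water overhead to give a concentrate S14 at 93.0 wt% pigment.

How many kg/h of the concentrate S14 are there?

1229 kg/h

pigment entering = 788×0.626 + 1320×0.492 = 1142.7 kg/h.
All pigment reports to S14, so S14 = 1142.7/0.930 = 1228.7 kg/h.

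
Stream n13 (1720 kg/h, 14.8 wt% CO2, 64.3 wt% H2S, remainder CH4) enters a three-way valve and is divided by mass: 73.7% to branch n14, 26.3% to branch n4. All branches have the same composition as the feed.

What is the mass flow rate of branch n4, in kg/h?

452.4 kg/h

Branch n4 flow = 0.263×1720 = 452.36 kg/h.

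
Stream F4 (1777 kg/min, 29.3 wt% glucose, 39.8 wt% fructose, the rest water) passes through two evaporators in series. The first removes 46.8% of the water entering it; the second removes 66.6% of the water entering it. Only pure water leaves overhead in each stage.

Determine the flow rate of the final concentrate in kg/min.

water in feed = 1777×0.309 = 549.09 kg/min.
After stage 1: water left = (1−0.468)×549.09 = 292.12; stream total = 1520 kg/min.
After stage 2: water left = (1−0.666)×292.12 = 97.567; final concentrate = 1325.5 kg/min.

1325 kg/min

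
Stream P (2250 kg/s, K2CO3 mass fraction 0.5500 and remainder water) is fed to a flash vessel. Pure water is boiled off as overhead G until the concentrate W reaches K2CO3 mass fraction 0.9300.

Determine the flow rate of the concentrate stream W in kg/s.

K2CO3 is conserved: 2250×0.550 = 1237.5 kg/s all reports to the concentrate.
Concentrate = 1237.5/(target fraction) = 1330.6 kg/s.

1331 kg/s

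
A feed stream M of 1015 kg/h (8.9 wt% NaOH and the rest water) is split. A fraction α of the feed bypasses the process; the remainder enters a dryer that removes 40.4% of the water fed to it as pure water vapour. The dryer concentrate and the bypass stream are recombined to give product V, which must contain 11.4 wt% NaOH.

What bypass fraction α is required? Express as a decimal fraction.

0.404

All 1015×0.089 = 90.335 kg/h of NaOH reaches V, so V = 90.335/0.114 = 792.41 kg/h and vapour = 222.59 kg/h.
The evaporator receives (1−α)·1015 of feed at 0.911 water and removes 0.404 of that water:
0.404×0.911×(1−α)×1015 = 222.59
(1−α) = 222.59/373.56 = 0.5958;  α = 0.4042.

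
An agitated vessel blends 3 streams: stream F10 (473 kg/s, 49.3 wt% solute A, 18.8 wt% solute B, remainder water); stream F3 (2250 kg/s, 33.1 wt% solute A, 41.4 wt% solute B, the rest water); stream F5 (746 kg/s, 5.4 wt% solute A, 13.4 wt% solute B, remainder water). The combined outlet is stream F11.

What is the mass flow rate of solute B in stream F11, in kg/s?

1120 kg/s

solute B out = solute B in = 473×0.188 + 2250×0.414 + 746×0.134 = 1120.4 kg/s.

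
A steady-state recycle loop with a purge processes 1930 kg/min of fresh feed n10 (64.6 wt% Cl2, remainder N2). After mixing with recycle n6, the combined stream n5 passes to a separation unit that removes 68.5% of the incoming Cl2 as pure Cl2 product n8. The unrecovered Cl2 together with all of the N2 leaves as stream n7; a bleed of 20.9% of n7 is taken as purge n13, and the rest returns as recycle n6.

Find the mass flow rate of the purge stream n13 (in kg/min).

N2 enters only via n10 and leaves only via the purge: 1930×0.354 = 0.209×(N2 in n7), and the separation unit passes all N2, so N2 in n5 = N2 in n7 = 3269 kg/min.
Cl2 in n5: m_A = 1930×0.646 + (1−0.209)·(1−0.685)·m_A, so m_A = 1246.8/0.7508 = 1660.5 kg/min.
n7 = (1−0.685)×1660.5 + 3269 = 3792.1 kg/min.
Purge n13 = 0.209×3792.1 = 792.54 kg/min.

792.5 kg/min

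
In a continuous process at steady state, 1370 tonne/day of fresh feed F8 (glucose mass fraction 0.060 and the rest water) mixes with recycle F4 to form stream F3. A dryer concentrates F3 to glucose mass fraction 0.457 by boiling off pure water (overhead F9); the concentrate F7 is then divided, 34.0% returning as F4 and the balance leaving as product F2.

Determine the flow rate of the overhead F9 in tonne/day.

1190 tonne/day

Overall glucose balance (none leaves overhead): glucose in fresh feed = glucose in product, i.e. 1370×0.060 = (1−0.340)·F7·0.457.
F7 = 82.2/(0.457×0.660) = 272.53 tonne/day.
Recycle F4 = 0.340×272.53 = 92.66 tonne/day.
Combined feed F3 = 1370 + 92.66 = 1462.7 tonne/day.
Overhead F9 = F3 − F7 = 1462.7 − 272.53 = 1190.1 tonne/day.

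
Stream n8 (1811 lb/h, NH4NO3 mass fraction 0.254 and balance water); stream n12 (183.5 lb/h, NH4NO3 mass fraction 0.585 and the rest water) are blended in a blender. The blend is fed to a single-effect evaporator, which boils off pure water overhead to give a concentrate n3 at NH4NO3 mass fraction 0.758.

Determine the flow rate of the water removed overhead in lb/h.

1246 lb/h

NH4NO3 entering = 1811×0.254 + 183.5×0.585 = 567.34 lb/h.
All NH4NO3 reports to n3, so n3 = 567.34/0.758 = 748.47 lb/h.
Total feed = 1994.5 lb/h; overhead = 1994.5 − 748.47 = 1246 lb/h.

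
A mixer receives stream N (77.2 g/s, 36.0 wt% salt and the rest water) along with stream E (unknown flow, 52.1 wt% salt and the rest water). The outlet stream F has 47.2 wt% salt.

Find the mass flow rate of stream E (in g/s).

176.5 g/s

Let E be the unknown flow. Total out = 77.2 + E.
salt balance: 27.792 + 0.521·E = 0.472·(77.2 + E)
(0.521 − 0.472)·E = 0.472×77.2 − 27.792 = 8.6464
E = 8.6464 / 0.049 = 176.46 g/s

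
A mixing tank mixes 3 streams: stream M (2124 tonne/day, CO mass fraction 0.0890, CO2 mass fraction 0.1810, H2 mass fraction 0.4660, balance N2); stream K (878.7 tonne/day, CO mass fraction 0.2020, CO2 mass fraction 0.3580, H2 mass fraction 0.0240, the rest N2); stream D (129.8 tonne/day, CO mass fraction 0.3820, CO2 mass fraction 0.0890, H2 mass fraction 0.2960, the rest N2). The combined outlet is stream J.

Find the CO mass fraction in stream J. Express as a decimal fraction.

Total flow out = 2124 + 878.7 + 129.8 = 3132.5 tonne/day.
CO in = 2124×0.089 + 878.7×0.202 + 129.8×0.382 = 416.12 tonne/day.
CO mass fraction in J = 416.12/3132.5 = 0.1328.

0.1328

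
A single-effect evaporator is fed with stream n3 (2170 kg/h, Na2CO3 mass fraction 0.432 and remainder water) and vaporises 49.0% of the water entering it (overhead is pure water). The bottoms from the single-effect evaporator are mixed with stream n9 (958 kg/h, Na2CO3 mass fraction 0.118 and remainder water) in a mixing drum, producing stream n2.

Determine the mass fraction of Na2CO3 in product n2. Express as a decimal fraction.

Vapour removed = 0.490×0.568×2170 = 603.95 kg/h; concentrate = 1566 kg/h.
Na2CO3 reaching the mixer = 937.44 (from concentrate) + 958×0.118 = 1050.5 kg/h.
Product flow = 1566 + 958 = 2524 kg/h; Na2CO3 fraction = 0.416.

0.416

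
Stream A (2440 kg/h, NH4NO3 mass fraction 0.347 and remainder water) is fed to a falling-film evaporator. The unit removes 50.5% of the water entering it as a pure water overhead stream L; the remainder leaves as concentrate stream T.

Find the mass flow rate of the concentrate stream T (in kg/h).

water entering = 2440×0.653 = 1593.3 kg/h; overhead removed = 0.505×1593.3 = 804.63 kg/h.
Concentrate = 2440 − 804.63 = 1635.4 kg/h.

1635 kg/h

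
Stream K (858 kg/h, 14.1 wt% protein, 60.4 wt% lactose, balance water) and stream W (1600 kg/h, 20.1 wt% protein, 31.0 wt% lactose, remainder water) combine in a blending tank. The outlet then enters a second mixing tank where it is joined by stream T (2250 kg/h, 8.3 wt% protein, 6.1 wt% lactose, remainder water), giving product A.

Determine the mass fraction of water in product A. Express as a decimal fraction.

0.622

Overall, product flow = 4708 kg/h.
water in = 858×0.255 + 1600×0.489 + 2250×0.856 = 2927.2 kg/h.
water fraction in A = 0.622.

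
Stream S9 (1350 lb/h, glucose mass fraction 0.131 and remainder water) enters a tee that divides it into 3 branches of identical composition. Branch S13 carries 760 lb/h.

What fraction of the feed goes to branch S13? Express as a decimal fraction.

0.563

Fraction to S13 = 760/1350 = 0.5630.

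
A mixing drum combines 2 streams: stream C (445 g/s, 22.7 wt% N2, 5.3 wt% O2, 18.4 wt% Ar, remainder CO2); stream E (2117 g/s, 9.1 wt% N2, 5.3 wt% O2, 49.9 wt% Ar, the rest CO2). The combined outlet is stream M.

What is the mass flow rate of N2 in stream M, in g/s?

N2 out = N2 in = 445×0.227 + 2117×0.091 = 293.66 g/s.

293.7 g/s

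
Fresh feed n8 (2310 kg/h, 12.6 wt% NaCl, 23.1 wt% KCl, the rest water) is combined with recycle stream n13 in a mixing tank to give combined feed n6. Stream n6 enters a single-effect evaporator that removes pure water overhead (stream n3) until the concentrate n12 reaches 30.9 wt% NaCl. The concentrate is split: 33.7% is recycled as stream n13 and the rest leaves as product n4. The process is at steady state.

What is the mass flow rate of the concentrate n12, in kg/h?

1421 kg/h

Overall NaCl balance (none leaves overhead): NaCl in fresh feed = NaCl in product, i.e. 2310×0.126 = (1−0.337)·n12·0.309.
n12 = 291.06/(0.309×0.663) = 1420.7 kg/h.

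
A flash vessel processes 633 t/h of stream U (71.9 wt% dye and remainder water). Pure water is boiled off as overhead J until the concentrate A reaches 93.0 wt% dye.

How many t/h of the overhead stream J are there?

dye is conserved: 633×0.719 = 455.13 t/h all reports to the concentrate.
Concentrate = 455.13/(target fraction) = 489.38 t/h.
Overhead = 633 − 489.38 = 143.62 t/h.

143.6 t/h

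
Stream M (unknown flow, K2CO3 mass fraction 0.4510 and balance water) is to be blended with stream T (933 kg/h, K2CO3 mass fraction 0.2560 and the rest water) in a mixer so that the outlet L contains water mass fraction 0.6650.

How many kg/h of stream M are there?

Let M be the unknown flow. Total out = 933 + M.
water balance: 694.15 + 0.549·M = 0.665·(933 + M)
(0.549 − 0.665)·M = 0.665×933 − 694.15 = -73.707
M = -73.707 / -0.116 = 635.41 kg/h

635.4 kg/h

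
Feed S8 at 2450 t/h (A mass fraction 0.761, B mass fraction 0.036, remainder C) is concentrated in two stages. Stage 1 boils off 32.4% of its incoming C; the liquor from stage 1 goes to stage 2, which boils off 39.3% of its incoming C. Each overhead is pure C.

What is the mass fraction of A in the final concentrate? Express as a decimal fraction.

C in feed = 2450×0.203 = 497.35 t/h.
After stage 1: C left = (1−0.324)×497.35 = 336.21; stream total = 2288.9 t/h.
After stage 2: C left = (1−0.393)×336.21 = 204.08; final concentrate = 2156.7 t/h.
A fraction = 1864.5/2156.7 = 0.864.

0.864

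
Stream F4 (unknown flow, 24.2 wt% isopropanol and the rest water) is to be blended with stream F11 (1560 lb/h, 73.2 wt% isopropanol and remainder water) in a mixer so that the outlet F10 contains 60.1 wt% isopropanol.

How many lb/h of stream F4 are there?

569.2 lb/h

Let F4 be the unknown flow. Total out = 1560 + F4.
isopropanol balance: 1141.9 + 0.242·F4 = 0.601·(1560 + F4)
(0.242 − 0.601)·F4 = 0.601×1560 − 1141.9 = -204.36
F4 = -204.36 / -0.359 = 569.25 lb/h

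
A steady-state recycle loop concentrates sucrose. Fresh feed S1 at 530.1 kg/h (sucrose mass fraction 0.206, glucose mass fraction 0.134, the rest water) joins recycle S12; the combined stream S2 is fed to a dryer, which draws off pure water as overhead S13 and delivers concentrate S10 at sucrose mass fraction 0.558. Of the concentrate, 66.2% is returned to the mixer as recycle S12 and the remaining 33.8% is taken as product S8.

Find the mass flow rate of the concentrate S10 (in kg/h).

579 kg/h

Overall sucrose balance (none leaves overhead): sucrose in fresh feed = sucrose in product, i.e. 530.1×0.206 = (1−0.662)·S10·0.558.
S10 = 109.2/(0.558×0.338) = 578.99 kg/h.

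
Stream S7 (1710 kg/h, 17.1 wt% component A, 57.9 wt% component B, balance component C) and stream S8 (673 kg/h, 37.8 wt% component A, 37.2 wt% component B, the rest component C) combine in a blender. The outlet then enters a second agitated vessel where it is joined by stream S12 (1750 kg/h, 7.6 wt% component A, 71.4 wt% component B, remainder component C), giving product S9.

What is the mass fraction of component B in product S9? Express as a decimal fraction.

0.602

Overall, product flow = 4133 kg/h.
component B in = 1710×0.579 + 673×0.372 + 1750×0.714 = 2489.9 kg/h.
component B fraction in S9 = 0.602.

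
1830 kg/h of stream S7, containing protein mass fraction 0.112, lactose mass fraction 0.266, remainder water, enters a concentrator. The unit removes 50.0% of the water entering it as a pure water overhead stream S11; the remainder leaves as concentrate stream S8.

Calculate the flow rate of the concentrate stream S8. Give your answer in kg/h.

1261 kg/h

water entering = 1830×0.622 = 1138.3 kg/h; overhead removed = 0.500×1138.3 = 569.13 kg/h.
Concentrate = 1830 − 569.13 = 1260.9 kg/h.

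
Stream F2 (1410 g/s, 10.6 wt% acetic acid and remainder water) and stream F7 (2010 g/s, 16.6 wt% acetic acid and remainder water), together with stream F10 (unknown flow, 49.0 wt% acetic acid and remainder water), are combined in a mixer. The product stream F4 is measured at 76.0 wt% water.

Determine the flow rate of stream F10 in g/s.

Let F10 be the unknown flow. Total out = 3420 + F10.
water balance: 2936.9 + 0.510·F10 = 0.760·(3420 + F10)
(0.510 − 0.760)·F10 = 0.760×3420 − 2936.9 = -337.68
F10 = -337.68 / -0.250 = 1350.7 g/s

1351 g/s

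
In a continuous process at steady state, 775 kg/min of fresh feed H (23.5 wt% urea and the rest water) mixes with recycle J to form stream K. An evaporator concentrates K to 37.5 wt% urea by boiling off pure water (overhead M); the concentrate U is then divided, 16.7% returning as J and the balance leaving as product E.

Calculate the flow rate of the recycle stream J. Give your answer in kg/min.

97.37 kg/min

Overall urea balance (none leaves overhead): urea in fresh feed = urea in product, i.e. 775×0.235 = (1−0.167)·U·0.375.
U = 182.12/(0.375×0.833) = 583.03 kg/min.
Recycle J = 0.167×583.03 = 97.367 kg/min.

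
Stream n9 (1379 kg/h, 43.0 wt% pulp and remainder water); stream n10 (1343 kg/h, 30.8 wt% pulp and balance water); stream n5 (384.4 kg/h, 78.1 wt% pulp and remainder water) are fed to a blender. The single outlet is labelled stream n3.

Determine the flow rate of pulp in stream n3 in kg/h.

1307 kg/h

pulp out = pulp in = 1379×0.430 + 1343×0.308 + 384.4×0.781 = 1306.8 kg/h.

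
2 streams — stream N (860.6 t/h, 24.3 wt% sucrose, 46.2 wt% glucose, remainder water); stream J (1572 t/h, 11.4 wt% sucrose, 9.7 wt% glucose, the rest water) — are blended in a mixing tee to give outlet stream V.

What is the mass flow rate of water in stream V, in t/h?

1494 t/h

water out = water in = 860.6×0.295 + 1572×0.789 = 1494.2 t/h.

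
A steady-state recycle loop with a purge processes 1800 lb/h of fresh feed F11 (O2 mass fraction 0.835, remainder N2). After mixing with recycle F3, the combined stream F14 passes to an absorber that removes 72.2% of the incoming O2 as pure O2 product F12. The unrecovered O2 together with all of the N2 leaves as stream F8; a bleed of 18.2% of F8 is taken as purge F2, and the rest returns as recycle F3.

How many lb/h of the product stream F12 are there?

O2 in F14: m_A = 1800×0.835 + (1−0.182)·(1−0.722)·m_A, so m_A = 1503/0.7726 = 1945.4 lb/h.
Product F12 = 0.722×1945.4 = 1404.6 lb/h.

1405 lb/h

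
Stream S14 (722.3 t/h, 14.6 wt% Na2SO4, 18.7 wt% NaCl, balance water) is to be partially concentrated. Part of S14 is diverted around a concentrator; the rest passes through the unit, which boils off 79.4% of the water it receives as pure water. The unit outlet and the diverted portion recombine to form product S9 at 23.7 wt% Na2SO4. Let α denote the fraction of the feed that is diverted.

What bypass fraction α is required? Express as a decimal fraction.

0.275

All 722.3×0.146 = 105.46 t/h of Na2SO4 reaches S9, so S9 = 105.46/0.237 = 444.96 t/h and vapour = 277.34 t/h.
The evaporator receives (1−α)·722.3 of feed at 0.667 water and removes 0.794 of that water:
0.794×0.667×(1−α)×722.3 = 277.34
(1−α) = 277.34/382.53 = 0.7250;  α = 0.2750.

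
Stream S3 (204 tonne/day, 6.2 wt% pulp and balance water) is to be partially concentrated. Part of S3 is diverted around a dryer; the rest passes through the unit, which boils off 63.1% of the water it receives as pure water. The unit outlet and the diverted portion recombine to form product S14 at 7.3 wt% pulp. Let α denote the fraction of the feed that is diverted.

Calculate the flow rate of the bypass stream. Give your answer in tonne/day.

All 204×0.062 = 12.648 tonne/day of pulp reaches S14, so S14 = 12.648/0.073 = 173.26 tonne/day and vapour = 30.74 tonne/day.
The evaporator receives (1−α)·204 of feed at 0.938 water and removes 0.631 of that water:
0.631×0.938×(1−α)×204 = 30.74
(1−α) = 30.74/120.74 = 0.2546;  α = 0.7454.
Bypass flow = 0.7454×204 = 152.06 tonne/day.

152.1 tonne/day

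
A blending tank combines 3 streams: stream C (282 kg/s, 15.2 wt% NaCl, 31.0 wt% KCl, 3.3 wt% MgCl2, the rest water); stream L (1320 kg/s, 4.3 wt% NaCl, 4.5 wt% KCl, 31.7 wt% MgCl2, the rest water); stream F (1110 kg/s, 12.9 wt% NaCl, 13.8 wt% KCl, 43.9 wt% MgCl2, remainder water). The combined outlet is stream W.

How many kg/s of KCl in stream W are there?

300 kg/s

KCl out = KCl in = 282×0.310 + 1320×0.045 + 1110×0.138 = 300 kg/s.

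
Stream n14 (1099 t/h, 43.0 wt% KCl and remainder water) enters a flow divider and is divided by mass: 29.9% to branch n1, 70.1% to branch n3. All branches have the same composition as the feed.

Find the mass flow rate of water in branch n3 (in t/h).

439.1 t/h

Branch n3 total = 0.701×1099 = 770.4 t/h.
water in n3 = 0.570×770.4 = 439.13 t/h.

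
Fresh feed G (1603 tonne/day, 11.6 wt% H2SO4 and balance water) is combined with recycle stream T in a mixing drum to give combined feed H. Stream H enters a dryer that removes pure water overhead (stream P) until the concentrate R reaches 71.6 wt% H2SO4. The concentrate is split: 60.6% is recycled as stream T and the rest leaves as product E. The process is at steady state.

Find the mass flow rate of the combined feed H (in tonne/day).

Overall H2SO4 balance (none leaves overhead): H2SO4 in fresh feed = H2SO4 in product, i.e. 1603×0.116 = (1−0.606)·R·0.716.
R = 185.95/(0.716×0.394) = 659.15 tonne/day.
Recycle T = 0.606×659.15 = 399.44 tonne/day.
Combined feed H = 1603 + 399.44 = 2002.4 tonne/day.

2002 tonne/day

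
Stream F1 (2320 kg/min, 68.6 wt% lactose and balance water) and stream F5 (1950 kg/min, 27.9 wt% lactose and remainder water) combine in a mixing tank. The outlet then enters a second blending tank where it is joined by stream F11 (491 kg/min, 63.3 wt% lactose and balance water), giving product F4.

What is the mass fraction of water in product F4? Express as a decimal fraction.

Overall, product flow = 4761 kg/min.
water in = 2320×0.314 + 1950×0.721 + 491×0.367 = 2314.6 kg/min.
water fraction in F4 = 0.486.

0.486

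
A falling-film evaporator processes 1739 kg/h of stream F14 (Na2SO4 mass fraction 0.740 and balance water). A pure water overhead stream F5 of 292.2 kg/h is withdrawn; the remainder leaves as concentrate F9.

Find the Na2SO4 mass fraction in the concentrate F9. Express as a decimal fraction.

0.889

Na2SO4 is not removed: 1739×0.740 = 1286.9 kg/h of Na2SO4 enters F9.
Concentrate = 1739 − 292.2 = 1446.8 kg/h.
Mass fraction = 1286.9/1446.8 = 0.889.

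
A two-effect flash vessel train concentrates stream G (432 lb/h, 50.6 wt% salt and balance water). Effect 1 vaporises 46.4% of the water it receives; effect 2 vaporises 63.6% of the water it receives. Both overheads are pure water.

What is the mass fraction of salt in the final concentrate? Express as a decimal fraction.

water in feed = 432×0.494 = 213.41 lb/h.
After stage 1: water left = (1−0.464)×213.41 = 114.39; stream total = 332.98 lb/h.
After stage 2: water left = (1−0.636)×114.39 = 41.637; final concentrate = 260.23 lb/h.
salt fraction = 218.59/260.23 = 0.8400.

0.8400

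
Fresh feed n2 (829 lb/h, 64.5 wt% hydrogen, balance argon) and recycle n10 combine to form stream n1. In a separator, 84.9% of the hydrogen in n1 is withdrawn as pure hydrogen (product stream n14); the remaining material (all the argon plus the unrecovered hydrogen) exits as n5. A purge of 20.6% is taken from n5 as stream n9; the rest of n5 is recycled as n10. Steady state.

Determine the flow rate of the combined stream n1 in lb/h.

2036 lb/h

argon enters only via n2 and leaves only via the purge: 829×0.355 = 0.206×(argon in n5), and the separator passes all argon, so argon in n1 = argon in n5 = 1428.6 lb/h.
hydrogen in n1: m_A = 829×0.645 + (1−0.206)·(1−0.849)·m_A, so m_A = 534.71/0.8801 = 607.55 lb/h.
n1 = 607.55 + 1428.6 = 2036.2 lb/h.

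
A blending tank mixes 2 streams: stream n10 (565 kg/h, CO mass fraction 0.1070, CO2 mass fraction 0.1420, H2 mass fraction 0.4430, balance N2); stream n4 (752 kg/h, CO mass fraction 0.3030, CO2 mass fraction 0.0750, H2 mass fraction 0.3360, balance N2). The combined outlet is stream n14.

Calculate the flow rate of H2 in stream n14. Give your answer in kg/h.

503 kg/h

H2 out = H2 in = 565×0.443 + 752×0.336 = 502.97 kg/h.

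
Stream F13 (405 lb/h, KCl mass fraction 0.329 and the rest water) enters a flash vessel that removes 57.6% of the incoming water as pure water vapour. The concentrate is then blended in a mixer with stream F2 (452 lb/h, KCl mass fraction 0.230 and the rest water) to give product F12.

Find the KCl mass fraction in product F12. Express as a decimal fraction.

0.339

Vapour removed = 0.576×0.671×405 = 156.53 lb/h; concentrate = 248.47 lb/h.
KCl reaching the mixer = 133.25 (from concentrate) + 452×0.230 = 237.21 lb/h.
Product flow = 248.47 + 452 = 700.47 lb/h; KCl fraction = 0.339.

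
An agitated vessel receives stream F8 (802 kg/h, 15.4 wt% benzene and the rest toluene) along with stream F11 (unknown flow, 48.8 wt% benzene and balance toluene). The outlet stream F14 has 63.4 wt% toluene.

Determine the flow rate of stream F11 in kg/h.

Let F11 be the unknown flow. Total out = 802 + F11.
toluene balance: 678.49 + 0.512·F11 = 0.634·(802 + F11)
(0.512 − 0.634)·F11 = 0.634×802 − 678.49 = -170.02
F11 = -170.02 / -0.122 = 1393.6 kg/h

1394 kg/h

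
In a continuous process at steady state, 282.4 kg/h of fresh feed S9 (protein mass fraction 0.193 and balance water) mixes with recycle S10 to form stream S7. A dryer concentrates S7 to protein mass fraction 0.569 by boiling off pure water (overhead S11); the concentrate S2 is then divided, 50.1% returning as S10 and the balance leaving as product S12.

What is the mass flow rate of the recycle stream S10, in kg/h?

Overall protein balance (none leaves overhead): protein in fresh feed = protein in product, i.e. 282.4×0.193 = (1−0.501)·S2·0.569.
S2 = 54.503/(0.569×0.499) = 191.96 kg/h.
Recycle S10 = 0.501×191.96 = 96.172 kg/h.

96.17 kg/h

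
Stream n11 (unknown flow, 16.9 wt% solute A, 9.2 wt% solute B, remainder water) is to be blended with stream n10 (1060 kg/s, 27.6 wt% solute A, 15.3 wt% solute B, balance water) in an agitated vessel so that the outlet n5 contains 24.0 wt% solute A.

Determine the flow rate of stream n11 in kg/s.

Let n11 be the unknown flow. Total out = 1060 + n11.
solute A balance: 292.56 + 0.169·n11 = 0.240·(1060 + n11)
(0.169 − 0.240)·n11 = 0.240×1060 − 292.56 = -38.16
n11 = -38.16 / -0.071 = 537.46 kg/s

537.5 kg/s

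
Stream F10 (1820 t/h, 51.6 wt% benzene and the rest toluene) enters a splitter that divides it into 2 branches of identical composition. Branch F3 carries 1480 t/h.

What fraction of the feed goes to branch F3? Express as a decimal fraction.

0.813

Fraction to F3 = 1480/1820 = 0.8132.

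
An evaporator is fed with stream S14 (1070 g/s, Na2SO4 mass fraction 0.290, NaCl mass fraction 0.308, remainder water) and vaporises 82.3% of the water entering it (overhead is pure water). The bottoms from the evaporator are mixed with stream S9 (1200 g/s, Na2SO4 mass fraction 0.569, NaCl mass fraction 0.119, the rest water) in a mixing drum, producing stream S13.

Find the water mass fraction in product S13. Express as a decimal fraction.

0.235

Vapour removed = 0.823×0.402×1070 = 354.01 g/s; concentrate = 715.99 g/s.
water reaching the mixer = 76.135 (from concentrate) + 1200×0.312 = 450.53 g/s.
Product flow = 715.99 + 1200 = 1916 g/s; water fraction = 0.235.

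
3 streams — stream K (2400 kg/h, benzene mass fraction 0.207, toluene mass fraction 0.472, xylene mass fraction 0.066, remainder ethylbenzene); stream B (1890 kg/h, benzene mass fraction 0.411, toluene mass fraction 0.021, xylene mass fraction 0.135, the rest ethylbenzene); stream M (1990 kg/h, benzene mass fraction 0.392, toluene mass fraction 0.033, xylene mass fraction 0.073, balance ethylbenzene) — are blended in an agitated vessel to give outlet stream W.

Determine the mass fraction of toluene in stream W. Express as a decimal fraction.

Total flow out = 2400 + 1890 + 1990 = 6280 kg/h.
toluene in = 2400×0.472 + 1890×0.021 + 1990×0.033 = 1238.2 kg/h.
toluene mass fraction in W = 1238.2/6280 = 0.197.

0.197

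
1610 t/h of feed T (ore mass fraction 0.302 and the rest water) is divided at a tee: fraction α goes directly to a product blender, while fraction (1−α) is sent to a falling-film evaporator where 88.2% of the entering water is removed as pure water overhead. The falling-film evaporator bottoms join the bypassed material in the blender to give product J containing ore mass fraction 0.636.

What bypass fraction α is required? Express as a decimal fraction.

All 1610×0.302 = 486.22 t/h of ore reaches J, so J = 486.22/0.636 = 764.5 t/h and vapour = 845.5 t/h.
The evaporator receives (1−α)·1610 of feed at 0.698 water and removes 0.882 of that water:
0.882×0.698×(1−α)×1610 = 845.5
(1−α) = 845.5/991.17 = 0.8530;  α = 0.1470.

0.147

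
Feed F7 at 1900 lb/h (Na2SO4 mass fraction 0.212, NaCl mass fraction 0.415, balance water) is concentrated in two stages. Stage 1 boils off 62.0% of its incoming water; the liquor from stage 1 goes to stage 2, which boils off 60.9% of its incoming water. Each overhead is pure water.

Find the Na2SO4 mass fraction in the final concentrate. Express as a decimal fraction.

0.311

water in feed = 1900×0.373 = 708.7 lb/h.
After stage 1: water left = (1−0.620)×708.7 = 269.31; stream total = 1460.6 lb/h.
After stage 2: water left = (1−0.609)×269.31 = 105.3; final concentrate = 1296.6 lb/h.
Na2SO4 fraction = 402.8/1296.6 = 0.311.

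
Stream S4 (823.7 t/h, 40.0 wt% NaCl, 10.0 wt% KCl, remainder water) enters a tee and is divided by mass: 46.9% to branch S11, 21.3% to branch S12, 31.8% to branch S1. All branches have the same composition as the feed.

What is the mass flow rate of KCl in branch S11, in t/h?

Branch S11 total = 0.469×823.7 = 386.32 t/h.
KCl in S11 = 0.100×386.32 = 38.632 t/h.

38.63 t/h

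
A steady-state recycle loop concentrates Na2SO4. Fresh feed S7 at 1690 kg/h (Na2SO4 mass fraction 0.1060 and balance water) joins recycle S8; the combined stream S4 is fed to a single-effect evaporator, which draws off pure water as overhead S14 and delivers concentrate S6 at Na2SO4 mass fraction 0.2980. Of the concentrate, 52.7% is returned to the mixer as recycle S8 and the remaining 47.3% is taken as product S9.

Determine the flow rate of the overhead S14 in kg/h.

1089 kg/h

Overall Na2SO4 balance (none leaves overhead): Na2SO4 in fresh feed = Na2SO4 in product, i.e. 1690×0.106 = (1−0.527)·S6·0.298.
S6 = 179.14/(0.298×0.473) = 1270.9 kg/h.
Recycle S8 = 0.527×1270.9 = 669.77 kg/h.
Combined feed S4 = 1690 + 669.77 = 2359.8 kg/h.
Overhead S14 = S4 − S6 = 2359.8 − 1270.9 = 1088.9 kg/h.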